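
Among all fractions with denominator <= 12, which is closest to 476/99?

24/5

Expand x = 476/99 as a continued fraction with the Euclidean algorithm:
  476 = 4*99 + 80, so a_0 = 4.
  99 = 1*80 + 19, so a_1 = 1.
  80 = 4*19 + 4, so a_2 = 4.
  19 = 4*4 + 3, so a_3 = 4.
  4 = 1*3 + 1, so a_4 = 1.
  3 = 3*1 + 0, so a_5 = 3.
so x = [4; 1, 4, 4, 1, 3].
Convergents (p_i = a_i*p_{i-1} + p_{i-2}, q_i = a_i*q_{i-1} + q_{i-2} with p_{-2}=0, p_{-1}=1, q_{-2}=1, q_{-1}=0), until the denominator exceeds 12:
  i=0: a_0=4, p_0 = 4*1 + 0 = 4, q_0 = 4*0 + 1 = 1.
  i=1: a_1=1, p_1 = 1*4 + 1 = 5, q_1 = 1*1 + 0 = 1.
  i=2: a_2=4, p_2 = 4*5 + 4 = 24, q_2 = 4*1 + 1 = 5.
  i=3: a_3=4, p_3 = 4*24 + 5 = 101, q_3 = 4*5 + 1 = 21.
q_3 = 21 > 12, so the last convergent with denominator <= 12 is p_2/q_2 = 24/5.
The closest fraction with denominator <= 12 is either p_2/q_2 or the intermediate fraction (k*p_2 + p_1)/(k*q_2 + q_1) with the largest k >= 1 whose denominator stays <= 12; these approach x as k grows, and every other convergent or intermediate fraction in range is farther away.
Largest k: floor((12 - q_1)/q_2) = floor((12 - 1)/5) = 2.
That gives (2*24 + 5)/(2*5 + 1) = 53/11.
Compare the errors: |x - 24/5| = |476*5 - 24*99|/(99*5) = 4/495, and |x - 53/11| = |476*11 - 53*99|/(99*11) = 11/1089.
Cross-multiplying, 4*1089 = 4356 < 5445 = 11*495, so 4/495 is smaller: the convergent 24/5 is closer to x than 53/11.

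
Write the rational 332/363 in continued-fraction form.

[0; 1, 10, 1, 2, 2, 4]

Run the Euclidean algorithm on 332 and 363; the successive quotients are the partial quotients a_0, a_1, ... (each step inverts the fractional part left over by the previous one):
  332 = 0*363 + 332, so a_0 = 0.
  363 = 1*332 + 31, so a_1 = 1.
  332 = 10*31 + 22, so a_2 = 10.
  31 = 1*22 + 9, so a_3 = 1.
  22 = 2*9 + 4, so a_4 = 2.
  9 = 2*4 + 1, so a_5 = 2.
  4 = 4*1 + 0, so a_6 = 4.
The remainder reaches 0 after 7 divisions, so the expansion has 7 partial quotients, read off in order.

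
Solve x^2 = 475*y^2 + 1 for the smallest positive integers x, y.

First expand sqrt(475) as a continued fraction. With x_i = (sqrt(475) + m_i)/d_i and (m_0, d_0) = (0, 1): a_0 = floor(sqrt(475)) = 21, since 21^2 = 441 <= 475 < 484 = 22^2.
Iterate m_{i+1} = d_i*a_i - m_i, d_{i+1} = (475 - m_{i+1}^2)/d_i, a_{i+1} = floor((a_0 + m_{i+1})/d_{i+1}):
  m_1 = 1*21 - 0 = 21, d_1 = (475 - 21^2)/1 = 34/1 = 34, a_1 = floor((21 + 21)/34) = 1.
  m_2 = 34*1 - 21 = 13, d_2 = (475 - 13^2)/34 = 306/34 = 9, a_2 = floor((21 + 13)/9) = 3.
  m_3 = 9*3 - 13 = 14, d_3 = (475 - 14^2)/9 = 279/9 = 31, a_3 = floor((21 + 14)/31) = 1.
  m_4 = 31*1 - 14 = 17, d_4 = (475 - 17^2)/31 = 186/31 = 6, a_4 = floor((21 + 17)/6) = 6.
  m_5 = 6*6 - 17 = 19, d_5 = (475 - 19^2)/6 = 114/6 = 19, a_5 = floor((21 + 19)/19) = 2.
  m_6 = 19*2 - 19 = 19, d_6 = (475 - 19^2)/19 = 114/19 = 6, a_6 = floor((21 + 19)/6) = 6.
  m_7 = 6*6 - 19 = 17, d_7 = (475 - 17^2)/6 = 186/6 = 31, a_7 = floor((21 + 17)/31) = 1.
  m_8 = 31*1 - 17 = 14, d_8 = (475 - 14^2)/31 = 279/31 = 9, a_8 = floor((21 + 14)/9) = 3.
  m_9 = 9*3 - 14 = 13, d_9 = (475 - 13^2)/9 = 306/9 = 34, a_9 = floor((21 + 13)/34) = 1.
  m_10 = 34*1 - 13 = 21, d_10 = (475 - 21^2)/34 = 34/34 = 1, a_10 = floor((21 + 21)/1) = 42.
  m_11 = 1*42 - 21 = 21, d_11 = (475 - 21^2)/1 = 34/1 = 34: (m_11, d_11) = (m_1, d_1) = (21, 34), so from here the quotients repeat a_1, ..., a_10; the period length is 10.
So sqrt(475) = [21; (1, 3, 1, 6, 2, 6, 1, 3, 1, 42)] with period length k = 10.
k is even, so the fundamental solution of x^2 - 475y^2 = 1 is (p_{k-1}, q_{k-1}) = (p_9, q_9); compute convergents through index 9.
Convergents (p_i = a_i*p_{i-1} + p_{i-2}, q_i = a_i*q_{i-1} + q_{i-2} with p_{-2}=0, p_{-1}=1, q_{-2}=1, q_{-1}=0):
  i=0: a_0=21, p_0 = 21*1 + 0 = 21, q_0 = 21*0 + 1 = 1.
  i=1: a_1=1, p_1 = 1*21 + 1 = 22, q_1 = 1*1 + 0 = 1.
  i=2: a_2=3, p_2 = 3*22 + 21 = 87, q_2 = 3*1 + 1 = 4.
  i=3: a_3=1, p_3 = 1*87 + 22 = 109, q_3 = 1*4 + 1 = 5.
  i=4: a_4=6, p_4 = 6*109 + 87 = 741, q_4 = 6*5 + 4 = 34.
  i=5: a_5=2, p_5 = 2*741 + 109 = 1591, q_5 = 2*34 + 5 = 73.
  i=6: a_6=6, p_6 = 6*1591 + 741 = 10287, q_6 = 6*73 + 34 = 472.
  i=7: a_7=1, p_7 = 1*10287 + 1591 = 11878, q_7 = 1*472 + 73 = 545.
  i=8: a_8=3, p_8 = 3*11878 + 10287 = 45921, q_8 = 3*545 + 472 = 2107.
  i=9: a_9=1, p_9 = 1*45921 + 11878 = 57799, q_9 = 1*2107 + 545 = 2652.
Check: 57799^2 - 475*2652^2 = 3340724401 - 3340724400 = 1, so (x, y) = (57799, 2652) solves the equation, and by the theorem it is the least positive solution.

(x, y) = (57799, 2652)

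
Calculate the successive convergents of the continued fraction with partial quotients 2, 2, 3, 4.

2/1, 5/2, 17/7, 73/30

Using the convergent recurrence p_i = a_i*p_{i-1} + p_{i-2}, q_i = a_i*q_{i-1} + q_{i-2} with p_{-2}=0, p_{-1}=1, q_{-2}=1, q_{-1}=0:
  i=0: a_0=2, p_0 = 2*1 + 0 = 2, q_0 = 2*0 + 1 = 1.
  i=1: a_1=2, p_1 = 2*2 + 1 = 5, q_1 = 2*1 + 0 = 2.
  i=2: a_2=3, p_2 = 3*5 + 2 = 17, q_2 = 3*2 + 1 = 7.
  i=3: a_3=4, p_3 = 4*17 + 5 = 73, q_3 = 4*7 + 2 = 30.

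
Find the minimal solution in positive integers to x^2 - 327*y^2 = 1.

(x, y) = (217, 12)

First expand sqrt(327) as a continued fraction. With x_i = (sqrt(327) + m_i)/d_i and (m_0, d_0) = (0, 1): a_0 = floor(sqrt(327)) = 18, since 18^2 = 324 <= 327 < 361 = 19^2.
Iterate m_{i+1} = d_i*a_i - m_i, d_{i+1} = (327 - m_{i+1}^2)/d_i, a_{i+1} = floor((a_0 + m_{i+1})/d_{i+1}):
  m_1 = 1*18 - 0 = 18, d_1 = (327 - 18^2)/1 = 3/1 = 3, a_1 = floor((18 + 18)/3) = 12.
  m_2 = 3*12 - 18 = 18, d_2 = (327 - 18^2)/3 = 3/3 = 1, a_2 = floor((18 + 18)/1) = 36.
  m_3 = 1*36 - 18 = 18, d_3 = (327 - 18^2)/1 = 3/1 = 3: (m_3, d_3) = (m_1, d_1) = (18, 3), so from here the quotients repeat a_1, a_2; the period length is 2.
So sqrt(327) = [18; (12, 36)] with period length k = 2.
k is even, so the fundamental solution of x^2 - 327y^2 = 1 is (p_{k-1}, q_{k-1}) = (p_1, q_1); compute convergents through index 1.
Convergents (p_i = a_i*p_{i-1} + p_{i-2}, q_i = a_i*q_{i-1} + q_{i-2} with p_{-2}=0, p_{-1}=1, q_{-2}=1, q_{-1}=0):
  i=0: a_0=18, p_0 = 18*1 + 0 = 18, q_0 = 18*0 + 1 = 1.
  i=1: a_1=12, p_1 = 12*18 + 1 = 217, q_1 = 12*1 + 0 = 12.
Check: 217^2 - 327*12^2 = 47089 - 47088 = 1, so (x, y) = (217, 12) solves the equation, and by the theorem it is the least positive solution.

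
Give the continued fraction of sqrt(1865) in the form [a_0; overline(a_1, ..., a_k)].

Write x_i = (sqrt(1865) + m_i)/d_i with (m_0, d_0) = (0, 1). a_0 = floor(sqrt(1865)) = 43, since 43^2 = 1849 <= 1865 < 1936 = 44^2.
Iterate m_{i+1} = d_i*a_i - m_i, d_{i+1} = (1865 - m_{i+1}^2)/d_i, a_{i+1} = floor((a_0 + m_{i+1})/d_{i+1}):
  m_1 = 1*43 - 0 = 43, d_1 = (1865 - 43^2)/1 = 16/1 = 16, a_1 = floor((43 + 43)/16) = 5.
  m_2 = 16*5 - 43 = 37, d_2 = (1865 - 37^2)/16 = 496/16 = 31, a_2 = floor((43 + 37)/31) = 2.
  m_3 = 31*2 - 37 = 25, d_3 = (1865 - 25^2)/31 = 1240/31 = 40, a_3 = floor((43 + 25)/40) = 1.
  m_4 = 40*1 - 25 = 15, d_4 = (1865 - 15^2)/40 = 1640/40 = 41, a_4 = floor((43 + 15)/41) = 1.
  m_5 = 41*1 - 15 = 26, d_5 = (1865 - 26^2)/41 = 1189/41 = 29, a_5 = floor((43 + 26)/29) = 2.
  m_6 = 29*2 - 26 = 32, d_6 = (1865 - 32^2)/29 = 841/29 = 29, a_6 = floor((43 + 32)/29) = 2.
  m_7 = 29*2 - 32 = 26, d_7 = (1865 - 26^2)/29 = 1189/29 = 41, a_7 = floor((43 + 26)/41) = 1.
  m_8 = 41*1 - 26 = 15, d_8 = (1865 - 15^2)/41 = 1640/41 = 40, a_8 = floor((43 + 15)/40) = 1.
  m_9 = 40*1 - 15 = 25, d_9 = (1865 - 25^2)/40 = 1240/40 = 31, a_9 = floor((43 + 25)/31) = 2.
  m_10 = 31*2 - 25 = 37, d_10 = (1865 - 37^2)/31 = 496/31 = 16, a_10 = floor((43 + 37)/16) = 5.
  m_11 = 16*5 - 37 = 43, d_11 = (1865 - 43^2)/16 = 16/16 = 1, a_11 = floor((43 + 43)/1) = 86.
  m_12 = 1*86 - 43 = 43, d_12 = (1865 - 43^2)/1 = 16/1 = 16: (m_12, d_12) = (m_1, d_1) = (43, 16), so from here the quotients repeat a_1, ..., a_11; the period length is 11.
Hence the expansion of sqrt(1865) is a_0 = 43 followed by the repeating block 5, 2, 1, 1, 2, 2, 1, 1, 2, 5, 86 (period 11).

[43; overline(5, 2, 1, 1, 2, 2, 1, 1, 2, 5, 86)]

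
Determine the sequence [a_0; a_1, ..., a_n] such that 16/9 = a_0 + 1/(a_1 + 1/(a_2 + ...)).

Run the Euclidean algorithm on 16 and 9; the successive quotients are the partial quotients a_0, a_1, ... (each step inverts the fractional part left over by the previous one):
  16 = 1*9 + 7, so a_0 = 1.
  9 = 1*7 + 2, so a_1 = 1.
  7 = 3*2 + 1, so a_2 = 3.
  2 = 2*1 + 0, so a_3 = 2.
The remainder reaches 0 after 4 divisions, so the expansion has 4 partial quotients, read off in order.

[1; 1, 3, 2]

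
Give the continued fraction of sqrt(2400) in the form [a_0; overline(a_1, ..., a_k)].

Write x_i = (sqrt(2400) + m_i)/d_i with (m_0, d_0) = (0, 1). a_0 = floor(sqrt(2400)) = 48, since 48^2 = 2304 <= 2400 < 2401 = 49^2.
Iterate m_{i+1} = d_i*a_i - m_i, d_{i+1} = (2400 - m_{i+1}^2)/d_i, a_{i+1} = floor((a_0 + m_{i+1})/d_{i+1}):
  m_1 = 1*48 - 0 = 48, d_1 = (2400 - 48^2)/1 = 96/1 = 96, a_1 = floor((48 + 48)/96) = 1.
  m_2 = 96*1 - 48 = 48, d_2 = (2400 - 48^2)/96 = 96/96 = 1, a_2 = floor((48 + 48)/1) = 96.
  m_3 = 1*96 - 48 = 48, d_3 = (2400 - 48^2)/1 = 96/1 = 96: (m_3, d_3) = (m_1, d_1) = (48, 96), so from here the quotients repeat a_1, a_2; the period length is 2.
Hence the expansion of sqrt(2400) is a_0 = 48 followed by the repeating block 1, 96 (period 2).

[48; overline(1, 96)]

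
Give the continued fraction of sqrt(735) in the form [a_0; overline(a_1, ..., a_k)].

Write x_i = (sqrt(735) + m_i)/d_i with (m_0, d_0) = (0, 1). a_0 = floor(sqrt(735)) = 27, since 27^2 = 729 <= 735 < 784 = 28^2.
Iterate m_{i+1} = d_i*a_i - m_i, d_{i+1} = (735 - m_{i+1}^2)/d_i, a_{i+1} = floor((a_0 + m_{i+1})/d_{i+1}):
  m_1 = 1*27 - 0 = 27, d_1 = (735 - 27^2)/1 = 6/1 = 6, a_1 = floor((27 + 27)/6) = 9.
  m_2 = 6*9 - 27 = 27, d_2 = (735 - 27^2)/6 = 6/6 = 1, a_2 = floor((27 + 27)/1) = 54.
  m_3 = 1*54 - 27 = 27, d_3 = (735 - 27^2)/1 = 6/1 = 6: (m_3, d_3) = (m_1, d_1) = (27, 6), so from here the quotients repeat a_1, a_2; the period length is 2.
Hence the expansion of sqrt(735) is a_0 = 27 followed by the repeating block 9, 54 (period 2).

[27; overline(9, 54)]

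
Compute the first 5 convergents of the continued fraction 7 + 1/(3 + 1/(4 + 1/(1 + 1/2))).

7/1, 22/3, 95/13, 117/16, 329/45

Using the convergent recurrence p_i = a_i*p_{i-1} + p_{i-2}, q_i = a_i*q_{i-1} + q_{i-2} with p_{-2}=0, p_{-1}=1, q_{-2}=1, q_{-1}=0:
  i=0: a_0=7, p_0 = 7*1 + 0 = 7, q_0 = 7*0 + 1 = 1.
  i=1: a_1=3, p_1 = 3*7 + 1 = 22, q_1 = 3*1 + 0 = 3.
  i=2: a_2=4, p_2 = 4*22 + 7 = 95, q_2 = 4*3 + 1 = 13.
  i=3: a_3=1, p_3 = 1*95 + 22 = 117, q_3 = 1*13 + 3 = 16.
  i=4: a_4=2, p_4 = 2*117 + 95 = 329, q_4 = 2*16 + 13 = 45.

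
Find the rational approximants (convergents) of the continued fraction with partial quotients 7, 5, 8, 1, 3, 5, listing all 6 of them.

Using the convergent recurrence p_i = a_i*p_{i-1} + p_{i-2}, q_i = a_i*q_{i-1} + q_{i-2} with p_{-2}=0, p_{-1}=1, q_{-2}=1, q_{-1}=0:
  i=0: a_0=7, p_0 = 7*1 + 0 = 7, q_0 = 7*0 + 1 = 1.
  i=1: a_1=5, p_1 = 5*7 + 1 = 36, q_1 = 5*1 + 0 = 5.
  i=2: a_2=8, p_2 = 8*36 + 7 = 295, q_2 = 8*5 + 1 = 41.
  i=3: a_3=1, p_3 = 1*295 + 36 = 331, q_3 = 1*41 + 5 = 46.
  i=4: a_4=3, p_4 = 3*331 + 295 = 1288, q_4 = 3*46 + 41 = 179.
  i=5: a_5=5, p_5 = 5*1288 + 331 = 6771, q_5 = 5*179 + 46 = 941.

7/1, 36/5, 295/41, 331/46, 1288/179, 6771/941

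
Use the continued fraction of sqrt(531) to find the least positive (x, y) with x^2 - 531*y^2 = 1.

(x, y) = (530, 23)

First expand sqrt(531) as a continued fraction. With x_i = (sqrt(531) + m_i)/d_i and (m_0, d_0) = (0, 1): a_0 = floor(sqrt(531)) = 23, since 23^2 = 529 <= 531 < 576 = 24^2.
Iterate m_{i+1} = d_i*a_i - m_i, d_{i+1} = (531 - m_{i+1}^2)/d_i, a_{i+1} = floor((a_0 + m_{i+1})/d_{i+1}):
  m_1 = 1*23 - 0 = 23, d_1 = (531 - 23^2)/1 = 2/1 = 2, a_1 = floor((23 + 23)/2) = 23.
  m_2 = 2*23 - 23 = 23, d_2 = (531 - 23^2)/2 = 2/2 = 1, a_2 = floor((23 + 23)/1) = 46.
  m_3 = 1*46 - 23 = 23, d_3 = (531 - 23^2)/1 = 2/1 = 2: (m_3, d_3) = (m_1, d_1) = (23, 2), so from here the quotients repeat a_1, a_2; the period length is 2.
So sqrt(531) = [23; (23, 46)] with period length k = 2.
k is even, so the fundamental solution of x^2 - 531y^2 = 1 is (p_{k-1}, q_{k-1}) = (p_1, q_1); compute convergents through index 1.
Convergents (p_i = a_i*p_{i-1} + p_{i-2}, q_i = a_i*q_{i-1} + q_{i-2} with p_{-2}=0, p_{-1}=1, q_{-2}=1, q_{-1}=0):
  i=0: a_0=23, p_0 = 23*1 + 0 = 23, q_0 = 23*0 + 1 = 1.
  i=1: a_1=23, p_1 = 23*23 + 1 = 530, q_1 = 23*1 + 0 = 23.
Check: 530^2 - 531*23^2 = 280900 - 280899 = 1, so (x, y) = (530, 23) solves the equation, and by the theorem it is the least positive solution.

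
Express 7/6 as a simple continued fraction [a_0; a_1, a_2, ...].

Run the Euclidean algorithm on 7 and 6; the successive quotients are the partial quotients a_0, a_1, ... (each step inverts the fractional part left over by the previous one):
  7 = 1*6 + 1, so a_0 = 1.
  6 = 6*1 + 0, so a_1 = 6.
The remainder reaches 0 after 2 divisions, so the expansion has 2 partial quotients, read off in order.

[1; 6]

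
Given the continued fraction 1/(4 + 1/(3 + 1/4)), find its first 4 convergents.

Using the convergent recurrence p_i = a_i*p_{i-1} + p_{i-2}, q_i = a_i*q_{i-1} + q_{i-2} with p_{-2}=0, p_{-1}=1, q_{-2}=1, q_{-1}=0:
  i=0: a_0=0, p_0 = 0*1 + 0 = 0, q_0 = 0*0 + 1 = 1.
  i=1: a_1=4, p_1 = 4*0 + 1 = 1, q_1 = 4*1 + 0 = 4.
  i=2: a_2=3, p_2 = 3*1 + 0 = 3, q_2 = 3*4 + 1 = 13.
  i=3: a_3=4, p_3 = 4*3 + 1 = 13, q_3 = 4*13 + 4 = 56.

0/1, 1/4, 3/13, 13/56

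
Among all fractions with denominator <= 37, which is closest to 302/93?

13/4

Expand x = 302/93 as a continued fraction with the Euclidean algorithm:
  302 = 3*93 + 23, so a_0 = 3.
  93 = 4*23 + 1, so a_1 = 4.
  23 = 23*1 + 0, so a_2 = 23.
so x = [3; 4, 23].
Convergents (p_i = a_i*p_{i-1} + p_{i-2}, q_i = a_i*q_{i-1} + q_{i-2} with p_{-2}=0, p_{-1}=1, q_{-2}=1, q_{-1}=0), until the denominator exceeds 37:
  i=0: a_0=3, p_0 = 3*1 + 0 = 3, q_0 = 3*0 + 1 = 1.
  i=1: a_1=4, p_1 = 4*3 + 1 = 13, q_1 = 4*1 + 0 = 4.
  i=2: a_2=23, p_2 = 23*13 + 3 = 302, q_2 = 23*4 + 1 = 93.
q_2 = 93 > 37, so the last convergent with denominator <= 37 is p_1/q_1 = 13/4.
The closest fraction with denominator <= 37 is either p_1/q_1 or the intermediate fraction (k*p_1 + p_0)/(k*q_1 + q_0) with the largest k >= 1 whose denominator stays <= 37; these approach x as k grows, and every other convergent or intermediate fraction in range is farther away.
Largest k: floor((37 - q_0)/q_1) = floor((37 - 1)/4) = 9.
That gives (9*13 + 3)/(9*4 + 1) = 120/37.
Compare the errors: |x - 13/4| = |302*4 - 13*93|/(93*4) = 1/372, and |x - 120/37| = |302*37 - 120*93|/(93*37) = 14/3441.
Cross-multiplying, 1*3441 = 3441 < 5208 = 14*372, so 1/372 is smaller: the convergent 13/4 is closer to x than 120/37.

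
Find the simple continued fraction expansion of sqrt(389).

Write x_i = (sqrt(389) + m_i)/d_i with (m_0, d_0) = (0, 1). a_0 = floor(sqrt(389)) = 19, since 19^2 = 361 <= 389 < 400 = 20^2.
Iterate m_{i+1} = d_i*a_i - m_i, d_{i+1} = (389 - m_{i+1}^2)/d_i, a_{i+1} = floor((a_0 + m_{i+1})/d_{i+1}):
  m_1 = 1*19 - 0 = 19, d_1 = (389 - 19^2)/1 = 28/1 = 28, a_1 = floor((19 + 19)/28) = 1.
  m_2 = 28*1 - 19 = 9, d_2 = (389 - 9^2)/28 = 308/28 = 11, a_2 = floor((19 + 9)/11) = 2.
  m_3 = 11*2 - 9 = 13, d_3 = (389 - 13^2)/11 = 220/11 = 20, a_3 = floor((19 + 13)/20) = 1.
  m_4 = 20*1 - 13 = 7, d_4 = (389 - 7^2)/20 = 340/20 = 17, a_4 = floor((19 + 7)/17) = 1.
  m_5 = 17*1 - 7 = 10, d_5 = (389 - 10^2)/17 = 289/17 = 17, a_5 = floor((19 + 10)/17) = 1.
  m_6 = 17*1 - 10 = 7, d_6 = (389 - 7^2)/17 = 340/17 = 20, a_6 = floor((19 + 7)/20) = 1.
  m_7 = 20*1 - 7 = 13, d_7 = (389 - 13^2)/20 = 220/20 = 11, a_7 = floor((19 + 13)/11) = 2.
  m_8 = 11*2 - 13 = 9, d_8 = (389 - 9^2)/11 = 308/11 = 28, a_8 = floor((19 + 9)/28) = 1.
  m_9 = 28*1 - 9 = 19, d_9 = (389 - 19^2)/28 = 28/28 = 1, a_9 = floor((19 + 19)/1) = 38.
  m_10 = 1*38 - 19 = 19, d_10 = (389 - 19^2)/1 = 28/1 = 28: (m_10, d_10) = (m_1, d_1) = (19, 28), so from here the quotients repeat a_1, ..., a_9; the period length is 9.
Hence the expansion of sqrt(389) is a_0 = 19 followed by the repeating block 1, 2, 1, 1, 1, 1, 2, 1, 38 (period 9).

[19; (1, 2, 1, 1, 1, 1, 2, 1, 38)]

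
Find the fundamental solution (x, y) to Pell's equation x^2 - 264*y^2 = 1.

(x, y) = (65, 4)

First expand sqrt(264) as a continued fraction. With x_i = (sqrt(264) + m_i)/d_i and (m_0, d_0) = (0, 1): a_0 = floor(sqrt(264)) = 16, since 16^2 = 256 <= 264 < 289 = 17^2.
Iterate m_{i+1} = d_i*a_i - m_i, d_{i+1} = (264 - m_{i+1}^2)/d_i, a_{i+1} = floor((a_0 + m_{i+1})/d_{i+1}):
  m_1 = 1*16 - 0 = 16, d_1 = (264 - 16^2)/1 = 8/1 = 8, a_1 = floor((16 + 16)/8) = 4.
  m_2 = 8*4 - 16 = 16, d_2 = (264 - 16^2)/8 = 8/8 = 1, a_2 = floor((16 + 16)/1) = 32.
  m_3 = 1*32 - 16 = 16, d_3 = (264 - 16^2)/1 = 8/1 = 8: (m_3, d_3) = (m_1, d_1) = (16, 8), so from here the quotients repeat a_1, a_2; the period length is 2.
So sqrt(264) = [16; (4, 32)] with period length k = 2.
k is even, so the fundamental solution of x^2 - 264y^2 = 1 is (p_{k-1}, q_{k-1}) = (p_1, q_1); compute convergents through index 1.
Convergents (p_i = a_i*p_{i-1} + p_{i-2}, q_i = a_i*q_{i-1} + q_{i-2} with p_{-2}=0, p_{-1}=1, q_{-2}=1, q_{-1}=0):
  i=0: a_0=16, p_0 = 16*1 + 0 = 16, q_0 = 16*0 + 1 = 1.
  i=1: a_1=4, p_1 = 4*16 + 1 = 65, q_1 = 4*1 + 0 = 4.
Check: 65^2 - 264*4^2 = 4225 - 4224 = 1, so (x, y) = (65, 4) solves the equation, and by the theorem it is the least positive solution.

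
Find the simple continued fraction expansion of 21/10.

Run the Euclidean algorithm on 21 and 10; the successive quotients are the partial quotients a_0, a_1, ... (each step inverts the fractional part left over by the previous one):
  21 = 2*10 + 1, so a_0 = 2.
  10 = 10*1 + 0, so a_1 = 10.
The remainder reaches 0 after 2 divisions, so the expansion has 2 partial quotients, read off in order.

[2; 10]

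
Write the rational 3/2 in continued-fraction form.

Run the Euclidean algorithm on 3 and 2; the successive quotients are the partial quotients a_0, a_1, ... (each step inverts the fractional part left over by the previous one):
  3 = 1*2 + 1, so a_0 = 1.
  2 = 2*1 + 0, so a_1 = 2.
The remainder reaches 0 after 2 divisions, so the expansion has 2 partial quotients, read off in order.

[1; 2]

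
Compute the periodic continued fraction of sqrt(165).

Write x_i = (sqrt(165) + m_i)/d_i with (m_0, d_0) = (0, 1). a_0 = floor(sqrt(165)) = 12, since 12^2 = 144 <= 165 < 169 = 13^2.
Iterate m_{i+1} = d_i*a_i - m_i, d_{i+1} = (165 - m_{i+1}^2)/d_i, a_{i+1} = floor((a_0 + m_{i+1})/d_{i+1}):
  m_1 = 1*12 - 0 = 12, d_1 = (165 - 12^2)/1 = 21/1 = 21, a_1 = floor((12 + 12)/21) = 1.
  m_2 = 21*1 - 12 = 9, d_2 = (165 - 9^2)/21 = 84/21 = 4, a_2 = floor((12 + 9)/4) = 5.
  m_3 = 4*5 - 9 = 11, d_3 = (165 - 11^2)/4 = 44/4 = 11, a_3 = floor((12 + 11)/11) = 2.
  m_4 = 11*2 - 11 = 11, d_4 = (165 - 11^2)/11 = 44/11 = 4, a_4 = floor((12 + 11)/4) = 5.
  m_5 = 4*5 - 11 = 9, d_5 = (165 - 9^2)/4 = 84/4 = 21, a_5 = floor((12 + 9)/21) = 1.
  m_6 = 21*1 - 9 = 12, d_6 = (165 - 12^2)/21 = 21/21 = 1, a_6 = floor((12 + 12)/1) = 24.
  m_7 = 1*24 - 12 = 12, d_7 = (165 - 12^2)/1 = 21/1 = 21: (m_7, d_7) = (m_1, d_1) = (12, 21), so from here the quotients repeat a_1, ..., a_6; the period length is 6.
Hence the expansion of sqrt(165) is a_0 = 12 followed by the repeating block 1, 5, 2, 5, 1, 24 (period 6).

[12; (1, 5, 2, 5, 1, 24)]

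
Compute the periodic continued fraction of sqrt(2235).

Write x_i = (sqrt(2235) + m_i)/d_i with (m_0, d_0) = (0, 1). a_0 = floor(sqrt(2235)) = 47, since 47^2 = 2209 <= 2235 < 2304 = 48^2.
Iterate m_{i+1} = d_i*a_i - m_i, d_{i+1} = (2235 - m_{i+1}^2)/d_i, a_{i+1} = floor((a_0 + m_{i+1})/d_{i+1}):
  m_1 = 1*47 - 0 = 47, d_1 = (2235 - 47^2)/1 = 26/1 = 26, a_1 = floor((47 + 47)/26) = 3.
  m_2 = 26*3 - 47 = 31, d_2 = (2235 - 31^2)/26 = 1274/26 = 49, a_2 = floor((47 + 31)/49) = 1.
  m_3 = 49*1 - 31 = 18, d_3 = (2235 - 18^2)/49 = 1911/49 = 39, a_3 = floor((47 + 18)/39) = 1.
  m_4 = 39*1 - 18 = 21, d_4 = (2235 - 21^2)/39 = 1794/39 = 46, a_4 = floor((47 + 21)/46) = 1.
  m_5 = 46*1 - 21 = 25, d_5 = (2235 - 25^2)/46 = 1610/46 = 35, a_5 = floor((47 + 25)/35) = 2.
  m_6 = 35*2 - 25 = 45, d_6 = (2235 - 45^2)/35 = 210/35 = 6, a_6 = floor((47 + 45)/6) = 15.
  m_7 = 6*15 - 45 = 45, d_7 = (2235 - 45^2)/6 = 210/6 = 35, a_7 = floor((47 + 45)/35) = 2.
  m_8 = 35*2 - 45 = 25, d_8 = (2235 - 25^2)/35 = 1610/35 = 46, a_8 = floor((47 + 25)/46) = 1.
  m_9 = 46*1 - 25 = 21, d_9 = (2235 - 21^2)/46 = 1794/46 = 39, a_9 = floor((47 + 21)/39) = 1.
  m_10 = 39*1 - 21 = 18, d_10 = (2235 - 18^2)/39 = 1911/39 = 49, a_10 = floor((47 + 18)/49) = 1.
  m_11 = 49*1 - 18 = 31, d_11 = (2235 - 31^2)/49 = 1274/49 = 26, a_11 = floor((47 + 31)/26) = 3.
  m_12 = 26*3 - 31 = 47, d_12 = (2235 - 47^2)/26 = 26/26 = 1, a_12 = floor((47 + 47)/1) = 94.
  m_13 = 1*94 - 47 = 47, d_13 = (2235 - 47^2)/1 = 26/1 = 26: (m_13, d_13) = (m_1, d_1) = (47, 26), so from here the quotients repeat a_1, ..., a_12; the period length is 12.
Hence the expansion of sqrt(2235) is a_0 = 47 followed by the repeating block 3, 1, 1, 1, 2, 15, 2, 1, 1, 1, 3, 94 (period 12).

[47; (3, 1, 1, 1, 2, 15, 2, 1, 1, 1, 3, 94)]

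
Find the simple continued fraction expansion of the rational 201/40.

[5; 40]

Run the Euclidean algorithm on 201 and 40; the successive quotients are the partial quotients a_0, a_1, ... (each step inverts the fractional part left over by the previous one):
  201 = 5*40 + 1, so a_0 = 5.
  40 = 40*1 + 0, so a_1 = 40.
The remainder reaches 0 after 2 divisions, so the expansion has 2 partial quotients, read off in order.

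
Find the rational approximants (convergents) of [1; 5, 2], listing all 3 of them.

1/1, 6/5, 13/11

Using the convergent recurrence p_i = a_i*p_{i-1} + p_{i-2}, q_i = a_i*q_{i-1} + q_{i-2} with p_{-2}=0, p_{-1}=1, q_{-2}=1, q_{-1}=0:
  i=0: a_0=1, p_0 = 1*1 + 0 = 1, q_0 = 1*0 + 1 = 1.
  i=1: a_1=5, p_1 = 5*1 + 1 = 6, q_1 = 5*1 + 0 = 5.
  i=2: a_2=2, p_2 = 2*6 + 1 = 13, q_2 = 2*5 + 1 = 11.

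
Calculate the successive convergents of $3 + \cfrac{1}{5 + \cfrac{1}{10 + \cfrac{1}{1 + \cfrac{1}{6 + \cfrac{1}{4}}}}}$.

3/1, 16/5, 163/51, 179/56, 1237/387, 5127/1604

Using the convergent recurrence p_i = a_i*p_{i-1} + p_{i-2}, q_i = a_i*q_{i-1} + q_{i-2} with p_{-2}=0, p_{-1}=1, q_{-2}=1, q_{-1}=0:
  i=0: a_0=3, p_0 = 3*1 + 0 = 3, q_0 = 3*0 + 1 = 1.
  i=1: a_1=5, p_1 = 5*3 + 1 = 16, q_1 = 5*1 + 0 = 5.
  i=2: a_2=10, p_2 = 10*16 + 3 = 163, q_2 = 10*5 + 1 = 51.
  i=3: a_3=1, p_3 = 1*163 + 16 = 179, q_3 = 1*51 + 5 = 56.
  i=4: a_4=6, p_4 = 6*179 + 163 = 1237, q_4 = 6*56 + 51 = 387.
  i=5: a_5=4, p_5 = 4*1237 + 179 = 5127, q_5 = 4*387 + 56 = 1604.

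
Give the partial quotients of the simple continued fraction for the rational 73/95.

[0; 1, 3, 3, 7]

Run the Euclidean algorithm on 73 and 95; the successive quotients are the partial quotients a_0, a_1, ... (each step inverts the fractional part left over by the previous one):
  73 = 0*95 + 73, so a_0 = 0.
  95 = 1*73 + 22, so a_1 = 1.
  73 = 3*22 + 7, so a_2 = 3.
  22 = 3*7 + 1, so a_3 = 3.
  7 = 7*1 + 0, so a_4 = 7.
The remainder reaches 0 after 5 divisions, so the expansion has 5 partial quotients, read off in order.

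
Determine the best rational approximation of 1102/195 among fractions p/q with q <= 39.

130/23

Expand x = 1102/195 as a continued fraction with the Euclidean algorithm:
  1102 = 5*195 + 127, so a_0 = 5.
  195 = 1*127 + 68, so a_1 = 1.
  127 = 1*68 + 59, so a_2 = 1.
  68 = 1*59 + 9, so a_3 = 1.
  59 = 6*9 + 5, so a_4 = 6.
  9 = 1*5 + 4, so a_5 = 1.
  5 = 1*4 + 1, so a_6 = 1.
  4 = 4*1 + 0, so a_7 = 4.
so x = [5; 1, 1, 1, 6, 1, 1, 4].
Convergents (p_i = a_i*p_{i-1} + p_{i-2}, q_i = a_i*q_{i-1} + q_{i-2} with p_{-2}=0, p_{-1}=1, q_{-2}=1, q_{-1}=0), until the denominator exceeds 39:
  i=0: a_0=5, p_0 = 5*1 + 0 = 5, q_0 = 5*0 + 1 = 1.
  i=1: a_1=1, p_1 = 1*5 + 1 = 6, q_1 = 1*1 + 0 = 1.
  i=2: a_2=1, p_2 = 1*6 + 5 = 11, q_2 = 1*1 + 1 = 2.
  i=3: a_3=1, p_3 = 1*11 + 6 = 17, q_3 = 1*2 + 1 = 3.
  i=4: a_4=6, p_4 = 6*17 + 11 = 113, q_4 = 6*3 + 2 = 20.
  i=5: a_5=1, p_5 = 1*113 + 17 = 130, q_5 = 1*20 + 3 = 23.
  i=6: a_6=1, p_6 = 1*130 + 113 = 243, q_6 = 1*23 + 20 = 43.
q_6 = 43 > 39, so the last convergent with denominator <= 39 is p_5/q_5 = 130/23.
The closest fraction with denominator <= 39 is either p_5/q_5 or the intermediate fraction (k*p_5 + p_4)/(k*q_5 + q_4) with the largest k >= 1 whose denominator stays <= 39; these approach x as k grows, and every other convergent or intermediate fraction in range is farther away.
Largest k: floor((39 - q_4)/q_5) = floor((39 - 20)/23) = 0.
Since k = 0, no intermediate fraction beyond p_5/q_5 has denominator <= 39, so the convergent 130/23 is the closest (its error is |1102*23 - 130*195|/(195*23) = 4/4485).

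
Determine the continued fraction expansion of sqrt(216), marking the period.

Write x_i = (sqrt(216) + m_i)/d_i with (m_0, d_0) = (0, 1). a_0 = floor(sqrt(216)) = 14, since 14^2 = 196 <= 216 < 225 = 15^2.
Iterate m_{i+1} = d_i*a_i - m_i, d_{i+1} = (216 - m_{i+1}^2)/d_i, a_{i+1} = floor((a_0 + m_{i+1})/d_{i+1}):
  m_1 = 1*14 - 0 = 14, d_1 = (216 - 14^2)/1 = 20/1 = 20, a_1 = floor((14 + 14)/20) = 1.
  m_2 = 20*1 - 14 = 6, d_2 = (216 - 6^2)/20 = 180/20 = 9, a_2 = floor((14 + 6)/9) = 2.
  m_3 = 9*2 - 6 = 12, d_3 = (216 - 12^2)/9 = 72/9 = 8, a_3 = floor((14 + 12)/8) = 3.
  m_4 = 8*3 - 12 = 12, d_4 = (216 - 12^2)/8 = 72/8 = 9, a_4 = floor((14 + 12)/9) = 2.
  m_5 = 9*2 - 12 = 6, d_5 = (216 - 6^2)/9 = 180/9 = 20, a_5 = floor((14 + 6)/20) = 1.
  m_6 = 20*1 - 6 = 14, d_6 = (216 - 14^2)/20 = 20/20 = 1, a_6 = floor((14 + 14)/1) = 28.
  m_7 = 1*28 - 14 = 14, d_7 = (216 - 14^2)/1 = 20/1 = 20: (m_7, d_7) = (m_1, d_1) = (14, 20), so from here the quotients repeat a_1, ..., a_6; the period length is 6.
Hence the expansion of sqrt(216) is a_0 = 14 followed by the repeating block 1, 2, 3, 2, 1, 28 (period 6).

[14; (1, 2, 3, 2, 1, 28)]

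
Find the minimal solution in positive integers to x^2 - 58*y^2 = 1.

First expand sqrt(58) as a continued fraction. With x_i = (sqrt(58) + m_i)/d_i and (m_0, d_0) = (0, 1): a_0 = floor(sqrt(58)) = 7, since 7^2 = 49 <= 58 < 64 = 8^2.
Iterate m_{i+1} = d_i*a_i - m_i, d_{i+1} = (58 - m_{i+1}^2)/d_i, a_{i+1} = floor((a_0 + m_{i+1})/d_{i+1}):
  m_1 = 1*7 - 0 = 7, d_1 = (58 - 7^2)/1 = 9/1 = 9, a_1 = floor((7 + 7)/9) = 1.
  m_2 = 9*1 - 7 = 2, d_2 = (58 - 2^2)/9 = 54/9 = 6, a_2 = floor((7 + 2)/6) = 1.
  m_3 = 6*1 - 2 = 4, d_3 = (58 - 4^2)/6 = 42/6 = 7, a_3 = floor((7 + 4)/7) = 1.
  m_4 = 7*1 - 4 = 3, d_4 = (58 - 3^2)/7 = 49/7 = 7, a_4 = floor((7 + 3)/7) = 1.
  m_5 = 7*1 - 3 = 4, d_5 = (58 - 4^2)/7 = 42/7 = 6, a_5 = floor((7 + 4)/6) = 1.
  m_6 = 6*1 - 4 = 2, d_6 = (58 - 2^2)/6 = 54/6 = 9, a_6 = floor((7 + 2)/9) = 1.
  m_7 = 9*1 - 2 = 7, d_7 = (58 - 7^2)/9 = 9/9 = 1, a_7 = floor((7 + 7)/1) = 14.
  m_8 = 1*14 - 7 = 7, d_8 = (58 - 7^2)/1 = 9/1 = 9: (m_8, d_8) = (m_1, d_1) = (7, 9), so from here the quotients repeat a_1, ..., a_7; the period length is 7.
So sqrt(58) = [7; (1, 1, 1, 1, 1, 1, 14)] with period length k = 7.
k is odd, so (p_{k-1}, q_{k-1}) only solves x^2 - 58y^2 = -1 and the fundamental solution of x^2 - 58y^2 = 1 is (p_{2k-1}, q_{2k-1}) = (p_13, q_13); compute convergents through index 13, running through the period twice.
Convergents (p_i = a_i*p_{i-1} + p_{i-2}, q_i = a_i*q_{i-1} + q_{i-2} with p_{-2}=0, p_{-1}=1, q_{-2}=1, q_{-1}=0):
  i=0: a_0=7, p_0 = 7*1 + 0 = 7, q_0 = 7*0 + 1 = 1.
  i=1: a_1=1, p_1 = 1*7 + 1 = 8, q_1 = 1*1 + 0 = 1.
  i=2: a_2=1, p_2 = 1*8 + 7 = 15, q_2 = 1*1 + 1 = 2.
  i=3: a_3=1, p_3 = 1*15 + 8 = 23, q_3 = 1*2 + 1 = 3.
  i=4: a_4=1, p_4 = 1*23 + 15 = 38, q_4 = 1*3 + 2 = 5.
  i=5: a_5=1, p_5 = 1*38 + 23 = 61, q_5 = 1*5 + 3 = 8.
  i=6: a_6=1, p_6 = 1*61 + 38 = 99, q_6 = 1*8 + 5 = 13.
  i=7: a_7=14, p_7 = 14*99 + 61 = 1447, q_7 = 14*13 + 8 = 190.
  i=8: a_8=1, p_8 = 1*1447 + 99 = 1546, q_8 = 1*190 + 13 = 203.
  i=9: a_9=1, p_9 = 1*1546 + 1447 = 2993, q_9 = 1*203 + 190 = 393.
  i=10: a_10=1, p_10 = 1*2993 + 1546 = 4539, q_10 = 1*393 + 203 = 596.
  i=11: a_11=1, p_11 = 1*4539 + 2993 = 7532, q_11 = 1*596 + 393 = 989.
  i=12: a_12=1, p_12 = 1*7532 + 4539 = 12071, q_12 = 1*989 + 596 = 1585.
  i=13: a_13=1, p_13 = 1*12071 + 7532 = 19603, q_13 = 1*1585 + 989 = 2574.
Indeed p_6^2 - 58*q_6^2 = 9801 - 9802 = -1, not +1.
Check: 19603^2 - 58*2574^2 = 384277609 - 384277608 = 1, so (x, y) = (19603, 2574) solves the equation, and by the theorem it is the least positive solution.

(x, y) = (19603, 2574)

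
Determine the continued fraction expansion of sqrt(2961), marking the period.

[54; (2, 2, 2, 3, 1, 14, 1, 3, 2, 2, 2, 108)]

Write x_i = (sqrt(2961) + m_i)/d_i with (m_0, d_0) = (0, 1). a_0 = floor(sqrt(2961)) = 54, since 54^2 = 2916 <= 2961 < 3025 = 55^2.
Iterate m_{i+1} = d_i*a_i - m_i, d_{i+1} = (2961 - m_{i+1}^2)/d_i, a_{i+1} = floor((a_0 + m_{i+1})/d_{i+1}):
  m_1 = 1*54 - 0 = 54, d_1 = (2961 - 54^2)/1 = 45/1 = 45, a_1 = floor((54 + 54)/45) = 2.
  m_2 = 45*2 - 54 = 36, d_2 = (2961 - 36^2)/45 = 1665/45 = 37, a_2 = floor((54 + 36)/37) = 2.
  m_3 = 37*2 - 36 = 38, d_3 = (2961 - 38^2)/37 = 1517/37 = 41, a_3 = floor((54 + 38)/41) = 2.
  m_4 = 41*2 - 38 = 44, d_4 = (2961 - 44^2)/41 = 1025/41 = 25, a_4 = floor((54 + 44)/25) = 3.
  m_5 = 25*3 - 44 = 31, d_5 = (2961 - 31^2)/25 = 2000/25 = 80, a_5 = floor((54 + 31)/80) = 1.
  m_6 = 80*1 - 31 = 49, d_6 = (2961 - 49^2)/80 = 560/80 = 7, a_6 = floor((54 + 49)/7) = 14.
  m_7 = 7*14 - 49 = 49, d_7 = (2961 - 49^2)/7 = 560/7 = 80, a_7 = floor((54 + 49)/80) = 1.
  m_8 = 80*1 - 49 = 31, d_8 = (2961 - 31^2)/80 = 2000/80 = 25, a_8 = floor((54 + 31)/25) = 3.
  m_9 = 25*3 - 31 = 44, d_9 = (2961 - 44^2)/25 = 1025/25 = 41, a_9 = floor((54 + 44)/41) = 2.
  m_10 = 41*2 - 44 = 38, d_10 = (2961 - 38^2)/41 = 1517/41 = 37, a_10 = floor((54 + 38)/37) = 2.
  m_11 = 37*2 - 38 = 36, d_11 = (2961 - 36^2)/37 = 1665/37 = 45, a_11 = floor((54 + 36)/45) = 2.
  m_12 = 45*2 - 36 = 54, d_12 = (2961 - 54^2)/45 = 45/45 = 1, a_12 = floor((54 + 54)/1) = 108.
  m_13 = 1*108 - 54 = 54, d_13 = (2961 - 54^2)/1 = 45/1 = 45: (m_13, d_13) = (m_1, d_1) = (54, 45), so from here the quotients repeat a_1, ..., a_12; the period length is 12.
Hence the expansion of sqrt(2961) is a_0 = 54 followed by the repeating block 2, 2, 2, 3, 1, 14, 1, 3, 2, 2, 2, 108 (period 12).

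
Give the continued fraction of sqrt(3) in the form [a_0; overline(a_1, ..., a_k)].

[1; overline(1, 2)]

Write x_i = (sqrt(3) + m_i)/d_i with (m_0, d_0) = (0, 1). a_0 = floor(sqrt(3)) = 1, since 1^2 = 1 <= 3 < 4 = 2^2.
Iterate m_{i+1} = d_i*a_i - m_i, d_{i+1} = (3 - m_{i+1}^2)/d_i, a_{i+1} = floor((a_0 + m_{i+1})/d_{i+1}):
  m_1 = 1*1 - 0 = 1, d_1 = (3 - 1^2)/1 = 2/1 = 2, a_1 = floor((1 + 1)/2) = 1.
  m_2 = 2*1 - 1 = 1, d_2 = (3 - 1^2)/2 = 2/2 = 1, a_2 = floor((1 + 1)/1) = 2.
  m_3 = 1*2 - 1 = 1, d_3 = (3 - 1^2)/1 = 2/1 = 2: (m_3, d_3) = (m_1, d_1) = (1, 2), so from here the quotients repeat a_1, a_2; the period length is 2.
Hence the expansion of sqrt(3) is a_0 = 1 followed by the repeating block 1, 2 (period 2).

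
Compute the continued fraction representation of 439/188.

[2; 2, 1, 62]

Run the Euclidean algorithm on 439 and 188; the successive quotients are the partial quotients a_0, a_1, ... (each step inverts the fractional part left over by the previous one):
  439 = 2*188 + 63, so a_0 = 2.
  188 = 2*63 + 62, so a_1 = 2.
  63 = 1*62 + 1, so a_2 = 1.
  62 = 62*1 + 0, so a_3 = 62.
The remainder reaches 0 after 4 divisions, so the expansion has 4 partial quotients, read off in order.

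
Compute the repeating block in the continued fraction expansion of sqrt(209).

[14; (2, 5, 3, 2, 3, 5, 2, 28)]

Write x_i = (sqrt(209) + m_i)/d_i with (m_0, d_0) = (0, 1). a_0 = floor(sqrt(209)) = 14, since 14^2 = 196 <= 209 < 225 = 15^2.
Iterate m_{i+1} = d_i*a_i - m_i, d_{i+1} = (209 - m_{i+1}^2)/d_i, a_{i+1} = floor((a_0 + m_{i+1})/d_{i+1}):
  m_1 = 1*14 - 0 = 14, d_1 = (209 - 14^2)/1 = 13/1 = 13, a_1 = floor((14 + 14)/13) = 2.
  m_2 = 13*2 - 14 = 12, d_2 = (209 - 12^2)/13 = 65/13 = 5, a_2 = floor((14 + 12)/5) = 5.
  m_3 = 5*5 - 12 = 13, d_3 = (209 - 13^2)/5 = 40/5 = 8, a_3 = floor((14 + 13)/8) = 3.
  m_4 = 8*3 - 13 = 11, d_4 = (209 - 11^2)/8 = 88/8 = 11, a_4 = floor((14 + 11)/11) = 2.
  m_5 = 11*2 - 11 = 11, d_5 = (209 - 11^2)/11 = 88/11 = 8, a_5 = floor((14 + 11)/8) = 3.
  m_6 = 8*3 - 11 = 13, d_6 = (209 - 13^2)/8 = 40/8 = 5, a_6 = floor((14 + 13)/5) = 5.
  m_7 = 5*5 - 13 = 12, d_7 = (209 - 12^2)/5 = 65/5 = 13, a_7 = floor((14 + 12)/13) = 2.
  m_8 = 13*2 - 12 = 14, d_8 = (209 - 14^2)/13 = 13/13 = 1, a_8 = floor((14 + 14)/1) = 28.
  m_9 = 1*28 - 14 = 14, d_9 = (209 - 14^2)/1 = 13/1 = 13: (m_9, d_9) = (m_1, d_1) = (14, 13), so from here the quotients repeat a_1, ..., a_8; the period length is 8.
Hence the expansion of sqrt(209) is a_0 = 14 followed by the repeating block 2, 5, 3, 2, 3, 5, 2, 28 (period 8).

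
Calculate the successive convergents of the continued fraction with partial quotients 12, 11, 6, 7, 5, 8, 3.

Using the convergent recurrence p_i = a_i*p_{i-1} + p_{i-2}, q_i = a_i*q_{i-1} + q_{i-2} with p_{-2}=0, p_{-1}=1, q_{-2}=1, q_{-1}=0:
  i=0: a_0=12, p_0 = 12*1 + 0 = 12, q_0 = 12*0 + 1 = 1.
  i=1: a_1=11, p_1 = 11*12 + 1 = 133, q_1 = 11*1 + 0 = 11.
  i=2: a_2=6, p_2 = 6*133 + 12 = 810, q_2 = 6*11 + 1 = 67.
  i=3: a_3=7, p_3 = 7*810 + 133 = 5803, q_3 = 7*67 + 11 = 480.
  i=4: a_4=5, p_4 = 5*5803 + 810 = 29825, q_4 = 5*480 + 67 = 2467.
  i=5: a_5=8, p_5 = 8*29825 + 5803 = 244403, q_5 = 8*2467 + 480 = 20216.
  i=6: a_6=3, p_6 = 3*244403 + 29825 = 763034, q_6 = 3*20216 + 2467 = 63115.

12/1, 133/11, 810/67, 5803/480, 29825/2467, 244403/20216, 763034/63115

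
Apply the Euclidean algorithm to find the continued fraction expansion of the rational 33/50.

[0; 1, 1, 1, 16]

Run the Euclidean algorithm on 33 and 50; the successive quotients are the partial quotients a_0, a_1, ... (each step inverts the fractional part left over by the previous one):
  33 = 0*50 + 33, so a_0 = 0.
  50 = 1*33 + 17, so a_1 = 1.
  33 = 1*17 + 16, so a_2 = 1.
  17 = 1*16 + 1, so a_3 = 1.
  16 = 16*1 + 0, so a_4 = 16.
The remainder reaches 0 after 5 divisions, so the expansion has 5 partial quotients, read off in order.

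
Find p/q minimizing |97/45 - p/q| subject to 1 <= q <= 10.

Expand x = 97/45 as a continued fraction with the Euclidean algorithm:
  97 = 2*45 + 7, so a_0 = 2.
  45 = 6*7 + 3, so a_1 = 6.
  7 = 2*3 + 1, so a_2 = 2.
  3 = 3*1 + 0, so a_3 = 3.
so x = [2; 6, 2, 3].
Convergents (p_i = a_i*p_{i-1} + p_{i-2}, q_i = a_i*q_{i-1} + q_{i-2} with p_{-2}=0, p_{-1}=1, q_{-2}=1, q_{-1}=0), until the denominator exceeds 10:
  i=0: a_0=2, p_0 = 2*1 + 0 = 2, q_0 = 2*0 + 1 = 1.
  i=1: a_1=6, p_1 = 6*2 + 1 = 13, q_1 = 6*1 + 0 = 6.
  i=2: a_2=2, p_2 = 2*13 + 2 = 28, q_2 = 2*6 + 1 = 13.
q_2 = 13 > 10, so the last convergent with denominator <= 10 is p_1/q_1 = 13/6.
The closest fraction with denominator <= 10 is either p_1/q_1 or the intermediate fraction (k*p_1 + p_0)/(k*q_1 + q_0) with the largest k >= 1 whose denominator stays <= 10; these approach x as k grows, and every other convergent or intermediate fraction in range is farther away.
Largest k: floor((10 - q_0)/q_1) = floor((10 - 1)/6) = 1.
That gives (1*13 + 2)/(1*6 + 1) = 15/7.
Compare the errors: |x - 13/6| = |97*6 - 13*45|/(45*6) = 3/270, and |x - 15/7| = |97*7 - 15*45|/(45*7) = 4/315.
Cross-multiplying, 3*315 = 945 < 1080 = 4*270, so 3/270 is smaller: the convergent 13/6 is closer to x than 15/7.

13/6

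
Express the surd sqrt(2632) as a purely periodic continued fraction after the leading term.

Write x_i = (sqrt(2632) + m_i)/d_i with (m_0, d_0) = (0, 1). a_0 = floor(sqrt(2632)) = 51, since 51^2 = 2601 <= 2632 < 2704 = 52^2.
Iterate m_{i+1} = d_i*a_i - m_i, d_{i+1} = (2632 - m_{i+1}^2)/d_i, a_{i+1} = floor((a_0 + m_{i+1})/d_{i+1}):
  m_1 = 1*51 - 0 = 51, d_1 = (2632 - 51^2)/1 = 31/1 = 31, a_1 = floor((51 + 51)/31) = 3.
  m_2 = 31*3 - 51 = 42, d_2 = (2632 - 42^2)/31 = 868/31 = 28, a_2 = floor((51 + 42)/28) = 3.
  m_3 = 28*3 - 42 = 42, d_3 = (2632 - 42^2)/28 = 868/28 = 31, a_3 = floor((51 + 42)/31) = 3.
  m_4 = 31*3 - 42 = 51, d_4 = (2632 - 51^2)/31 = 31/31 = 1, a_4 = floor((51 + 51)/1) = 102.
  m_5 = 1*102 - 51 = 51, d_5 = (2632 - 51^2)/1 = 31/1 = 31: (m_5, d_5) = (m_1, d_1) = (51, 31), so from here the quotients repeat a_1, ..., a_4; the period length is 4.
Hence the expansion of sqrt(2632) is a_0 = 51 followed by the repeating block 3, 3, 3, 102 (period 4).

[51; (3, 3, 3, 102)]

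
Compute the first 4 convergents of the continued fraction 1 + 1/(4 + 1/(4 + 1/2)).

Using the convergent recurrence p_i = a_i*p_{i-1} + p_{i-2}, q_i = a_i*q_{i-1} + q_{i-2} with p_{-2}=0, p_{-1}=1, q_{-2}=1, q_{-1}=0:
  i=0: a_0=1, p_0 = 1*1 + 0 = 1, q_0 = 1*0 + 1 = 1.
  i=1: a_1=4, p_1 = 4*1 + 1 = 5, q_1 = 4*1 + 0 = 4.
  i=2: a_2=4, p_2 = 4*5 + 1 = 21, q_2 = 4*4 + 1 = 17.
  i=3: a_3=2, p_3 = 2*21 + 5 = 47, q_3 = 2*17 + 4 = 38.

1/1, 5/4, 21/17, 47/38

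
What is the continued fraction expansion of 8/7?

Run the Euclidean algorithm on 8 and 7; the successive quotients are the partial quotients a_0, a_1, ... (each step inverts the fractional part left over by the previous one):
  8 = 1*7 + 1, so a_0 = 1.
  7 = 7*1 + 0, so a_1 = 7.
The remainder reaches 0 after 2 divisions, so the expansion has 2 partial quotients, read off in order.

[1; 7]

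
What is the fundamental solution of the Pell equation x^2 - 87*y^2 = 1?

First expand sqrt(87) as a continued fraction. With x_i = (sqrt(87) + m_i)/d_i and (m_0, d_0) = (0, 1): a_0 = floor(sqrt(87)) = 9, since 9^2 = 81 <= 87 < 100 = 10^2.
Iterate m_{i+1} = d_i*a_i - m_i, d_{i+1} = (87 - m_{i+1}^2)/d_i, a_{i+1} = floor((a_0 + m_{i+1})/d_{i+1}):
  m_1 = 1*9 - 0 = 9, d_1 = (87 - 9^2)/1 = 6/1 = 6, a_1 = floor((9 + 9)/6) = 3.
  m_2 = 6*3 - 9 = 9, d_2 = (87 - 9^2)/6 = 6/6 = 1, a_2 = floor((9 + 9)/1) = 18.
  m_3 = 1*18 - 9 = 9, d_3 = (87 - 9^2)/1 = 6/1 = 6: (m_3, d_3) = (m_1, d_1) = (9, 6), so from here the quotients repeat a_1, a_2; the period length is 2.
So sqrt(87) = [9; (3, 18)] with period length k = 2.
k is even, so the fundamental solution of x^2 - 87y^2 = 1 is (p_{k-1}, q_{k-1}) = (p_1, q_1); compute convergents through index 1.
Convergents (p_i = a_i*p_{i-1} + p_{i-2}, q_i = a_i*q_{i-1} + q_{i-2} with p_{-2}=0, p_{-1}=1, q_{-2}=1, q_{-1}=0):
  i=0: a_0=9, p_0 = 9*1 + 0 = 9, q_0 = 9*0 + 1 = 1.
  i=1: a_1=3, p_1 = 3*9 + 1 = 28, q_1 = 3*1 + 0 = 3.
Check: 28^2 - 87*3^2 = 784 - 783 = 1, so (x, y) = (28, 3) solves the equation, and by the theorem it is the least positive solution.

(x, y) = (28, 3)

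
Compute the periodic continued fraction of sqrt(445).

[21; (10, 1, 1, 10, 42)]

Write x_i = (sqrt(445) + m_i)/d_i with (m_0, d_0) = (0, 1). a_0 = floor(sqrt(445)) = 21, since 21^2 = 441 <= 445 < 484 = 22^2.
Iterate m_{i+1} = d_i*a_i - m_i, d_{i+1} = (445 - m_{i+1}^2)/d_i, a_{i+1} = floor((a_0 + m_{i+1})/d_{i+1}):
  m_1 = 1*21 - 0 = 21, d_1 = (445 - 21^2)/1 = 4/1 = 4, a_1 = floor((21 + 21)/4) = 10.
  m_2 = 4*10 - 21 = 19, d_2 = (445 - 19^2)/4 = 84/4 = 21, a_2 = floor((21 + 19)/21) = 1.
  m_3 = 21*1 - 19 = 2, d_3 = (445 - 2^2)/21 = 441/21 = 21, a_3 = floor((21 + 2)/21) = 1.
  m_4 = 21*1 - 2 = 19, d_4 = (445 - 19^2)/21 = 84/21 = 4, a_4 = floor((21 + 19)/4) = 10.
  m_5 = 4*10 - 19 = 21, d_5 = (445 - 21^2)/4 = 4/4 = 1, a_5 = floor((21 + 21)/1) = 42.
  m_6 = 1*42 - 21 = 21, d_6 = (445 - 21^2)/1 = 4/1 = 4: (m_6, d_6) = (m_1, d_1) = (21, 4), so from here the quotients repeat a_1, ..., a_5; the period length is 5.
Hence the expansion of sqrt(445) is a_0 = 21 followed by the repeating block 10, 1, 1, 10, 42 (period 5).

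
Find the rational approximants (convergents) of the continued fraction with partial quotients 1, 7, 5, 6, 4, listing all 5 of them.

1/1, 8/7, 41/36, 254/223, 1057/928

Using the convergent recurrence p_i = a_i*p_{i-1} + p_{i-2}, q_i = a_i*q_{i-1} + q_{i-2} with p_{-2}=0, p_{-1}=1, q_{-2}=1, q_{-1}=0:
  i=0: a_0=1, p_0 = 1*1 + 0 = 1, q_0 = 1*0 + 1 = 1.
  i=1: a_1=7, p_1 = 7*1 + 1 = 8, q_1 = 7*1 + 0 = 7.
  i=2: a_2=5, p_2 = 5*8 + 1 = 41, q_2 = 5*7 + 1 = 36.
  i=3: a_3=6, p_3 = 6*41 + 8 = 254, q_3 = 6*36 + 7 = 223.
  i=4: a_4=4, p_4 = 4*254 + 41 = 1057, q_4 = 4*223 + 36 = 928.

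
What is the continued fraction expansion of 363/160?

[2; 3, 1, 2, 1, 1, 2, 2]

Run the Euclidean algorithm on 363 and 160; the successive quotients are the partial quotients a_0, a_1, ... (each step inverts the fractional part left over by the previous one):
  363 = 2*160 + 43, so a_0 = 2.
  160 = 3*43 + 31, so a_1 = 3.
  43 = 1*31 + 12, so a_2 = 1.
  31 = 2*12 + 7, so a_3 = 2.
  12 = 1*7 + 5, so a_4 = 1.
  7 = 1*5 + 2, so a_5 = 1.
  5 = 2*2 + 1, so a_6 = 2.
  2 = 2*1 + 0, so a_7 = 2.
The remainder reaches 0 after 8 divisions, so the expansion has 8 partial quotients, read off in order.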